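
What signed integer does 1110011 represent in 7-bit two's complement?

Binary: 1110011
Sign bit: 1 (negative)
Invert: 0001100
Add 1:  0001101
Magnitude: 0001101 = 8 + 4 + 1 = 13
Value: -13



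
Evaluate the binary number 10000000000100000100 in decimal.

Sum of powers of 2 for each 1-bit:
2^2 + 2^8 + 2^19
= 4 + 256 + 524288
= 524548



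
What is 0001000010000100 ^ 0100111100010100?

XOR: 1 when bits differ
  0001000010000100
^ 0100111100010100
------------------
  0101111110010000
Decimal: 4228 ^ 20244 = 24464



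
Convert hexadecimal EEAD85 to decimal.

Expand by place value (powers of 16):
Digit values: E = 14, A = 10, D = 13
EEAD85 = 14 × 16^5 + 14 × 16^4 + 10 × 16^3 + 13 × 16^2 + 8 × 16^1 + 5 × 16^0
= 14 × 1048576 + 14 × 65536 + 10 × 4096 + 13 × 256 + 8 × 16 + 5 × 1
= 14680064 + 917504 + 40960 + 3328 + 128 + 5
= 15641989



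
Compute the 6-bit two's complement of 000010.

Original: 000010
Step 1 - Invert all bits: 111101
Step 2 - Add 1: 111110
Verification: 000010 + 111110 = 1000000; discarding the end carry (carry out of the top bit) leaves the 6-bit value 000000, as required for x + (-x)



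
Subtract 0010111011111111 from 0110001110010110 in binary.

Method 1 - Direct subtraction (column by column from the right: bit − bit − borrow-in; if negative, add 2 and borrow 1 from the next column):
borrow: 0111100111111110
        0110001110010110
-       0010111011111111
------------------------
        0011010010010111

Method 2 - Add two's complement:
Two's complement of 0010111011111111: invert → 1101000100000000, add 1 → 1101000100000001
  0110001110010110
+ 1101000100000001
------------------
 10011010010010111  (end carry out of the top bit = 1)
Discarding the end carry: 0011010010010111
Decimal check:
  0110001110010110 = 16384 + 8192 + 512 + 256 + 128 + 16 + 4 + 2 = 25494
  0010111011111111 = 8192 + 2048 + 1024 + 512 + 128 + 64 + 32 + 16 + 8 + 4 + 2 + 1 = 12031
  25494 - 12031 = 13463, and 0011010010010111 = 8192 + 4096 + 1024 + 128 + 16 + 4 + 2 + 1 = 13463 ✓



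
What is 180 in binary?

Using repeated division by 2:
180 ÷ 2 = 90 remainder 0
90 ÷ 2 = 45 remainder 0
45 ÷ 2 = 22 remainder 1
22 ÷ 2 = 11 remainder 0
11 ÷ 2 = 5 remainder 1
5 ÷ 2 = 2 remainder 1
2 ÷ 2 = 1 remainder 0
1 ÷ 2 = 0 remainder 1
Reading remainders bottom to top: 10110100



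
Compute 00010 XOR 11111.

XOR: 1 when bits differ
  00010
^ 11111
-------
  11101
Decimal: 2 ^ 31 = 29



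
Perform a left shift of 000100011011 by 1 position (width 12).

Original: 000100011011 (decimal 283)
Shift left by 1 position
Append 1 zero on the right
Result: 001000110110 (decimal 566)
Equivalent: 283 << 1 = 283 × 2^1 = 566



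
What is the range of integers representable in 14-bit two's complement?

For 14-bit two's complement:
Minimum: -2^13 = -8192
Maximum: 2^13 - 1 = 8191



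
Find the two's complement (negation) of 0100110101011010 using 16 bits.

Original: 0100110101011010
Step 1 - Invert all bits: 1011001010100101
Step 2 - Add 1: 1011001010100110
Verification: 0100110101011010 + 1011001010100110 = 10000000000000000; discarding the end carry (carry out of the top bit) leaves the 16-bit value 0000000000000000, as required for x + (-x)



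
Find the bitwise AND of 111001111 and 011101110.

AND: 1 only when both bits are 1
  111001111
& 011101110
-----------
  011001110
Decimal: 463 & 238 = 206



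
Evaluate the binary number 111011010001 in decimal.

Sum of powers of 2 for each 1-bit:
2^0 + 2^4 + 2^6 + 2^7 + 2^9 + 2^10 + 2^11
= 1 + 16 + 64 + 128 + 512 + 1024 + 2048
= 3793



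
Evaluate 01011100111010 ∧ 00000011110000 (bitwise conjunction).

AND: 1 only when both bits are 1
  01011100111010
& 00000011110000
----------------
  00000000110000
Decimal: 5946 & 240 = 48



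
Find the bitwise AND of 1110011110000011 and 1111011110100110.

AND: 1 only when both bits are 1
  1110011110000011
& 1111011110100110
------------------
  1110011110000010
Decimal: 59267 & 63398 = 59266



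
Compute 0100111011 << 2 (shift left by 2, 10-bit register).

Original: 0100111011 (decimal 315)
Shift left by 2 positions
Append 2 zeros on the right and drop the 2 high bits that overflow the 10-bit width
Result: 0011101100 (decimal 236)
Equivalent: 315 << 2 = 315 × 2^2 = 1260, truncated to 10 bits = 236



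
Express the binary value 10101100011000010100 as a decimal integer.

Sum of powers of 2 for each 1-bit:
2^2 + 2^4 + 2^9 + 2^10 + 2^14 + 2^15 + 2^17 + 2^19
= 4 + 16 + 512 + 1024 + 16384 + 32768 + 131072 + 524288
= 706068



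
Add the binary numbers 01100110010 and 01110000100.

Add column by column from the right: bit + bit + carry-in; write the sum mod 2, carry 1 when the sum is 2 or 3.
carry:  11000000000
        01100110010
+       01110000100
-------------------
       011010110110
(the carry out of the leftmost column, 0, becomes the leading bit)
Decimal check:
  01100110010 = 512 + 256 + 32 + 16 + 2 = 818
  01110000100 = 512 + 256 + 128 + 4 = 900
  818 + 900 = 1718, and 011010110110 = 1024 + 512 + 128 + 32 + 16 + 4 + 2 = 1718 ✓



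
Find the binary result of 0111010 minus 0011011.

Method 1 - Direct subtraction (column by column from the right: bit − bit − borrow-in; if negative, add 2 and borrow 1 from the next column):
borrow: 0111110
        0111010
-       0011011
---------------
        0011111

Method 2 - Add two's complement:
Two's complement of 0011011: invert → 1100100, add 1 → 1100101
  0111010
+ 1100101
---------
 10011111  (end carry out of the top bit = 1)
Discarding the end carry: 0011111
Decimal check:
  0111010 = 32 + 16 + 8 + 2 = 58
  0011011 = 16 + 8 + 2 + 1 = 27
  58 - 27 = 31, and 0011111 = 16 + 8 + 4 + 2 + 1 = 31 ✓



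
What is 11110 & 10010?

AND: 1 only when both bits are 1
  11110
& 10010
-------
  10010
Decimal: 30 & 18 = 18



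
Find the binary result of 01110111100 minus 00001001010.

Method 1 - Direct subtraction (column by column from the right: bit − bit − borrow-in; if negative, add 2 and borrow 1 from the next column):
borrow: 00010000100
        01110111100
-       00001001010
-------------------
        01101110010

Method 2 - Add two's complement:
Two's complement of 00001001010: invert → 11110110101, add 1 → 11110110110
  01110111100
+ 11110110110
-------------
 101101110010  (end carry out of the top bit = 1)
Discarding the end carry: 01101110010
Decimal check:
  01110111100 = 512 + 256 + 128 + 32 + 16 + 8 + 4 = 956
  00001001010 = 64 + 8 + 2 = 74
  956 - 74 = 882, and 01101110010 = 512 + 256 + 64 + 32 + 16 + 2 = 882 ✓



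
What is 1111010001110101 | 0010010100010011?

OR: 1 when either bit is 1
  1111010001110101
| 0010010100010011
------------------
  1111010101110111
Decimal: 62581 | 9491 = 62839



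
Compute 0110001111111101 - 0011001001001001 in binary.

Method 1 - Direct subtraction (column by column from the right: bit − bit − borrow-in; if negative, add 2 and borrow 1 from the next column):
borrow: 0110000000000000
        0110001111111101
-       0011001001001001
------------------------
        0011000110110100

Method 2 - Add two's complement:
Two's complement of 0011001001001001: invert → 1100110110110110, add 1 → 1100110110110111
  0110001111111101
+ 1100110110110111
------------------
 10011000110110100  (end carry out of the top bit = 1)
Discarding the end carry: 0011000110110100
Decimal check:
  0110001111111101 = 16384 + 8192 + 512 + 256 + 128 + 64 + 32 + 16 + 8 + 4 + 1 = 25597
  0011001001001001 = 8192 + 4096 + 512 + 64 + 8 + 1 = 12873
  25597 - 12873 = 12724, and 0011000110110100 = 8192 + 4096 + 256 + 128 + 32 + 16 + 4 = 12724 ✓



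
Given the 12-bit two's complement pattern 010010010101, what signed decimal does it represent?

Binary: 010010010101
Sign bit: 0 (non-negative)
Read directly as an unsigned value:
010010010101 = 1024 + 128 + 16 + 4 + 1 = 1173
Value: 1173



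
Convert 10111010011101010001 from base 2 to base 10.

Sum of powers of 2 for each 1-bit:
2^0 + 2^4 + 2^6 + 2^8 + 2^9 + 2^10 + 2^13 + 2^15 + 2^16 + 2^17 + 2^19
= 1 + 16 + 64 + 256 + 512 + 1024 + 8192 + 32768 + 65536 + 131072 + 524288
= 763729



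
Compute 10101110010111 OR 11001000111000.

OR: 1 when either bit is 1
  10101110010111
| 11001000111000
----------------
  11101110111111
Decimal: 11159 | 12856 = 15295



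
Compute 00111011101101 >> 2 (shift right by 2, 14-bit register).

Original: 00111011101101 (decimal 3821)
Shift right by 2 positions
Drop the 2 low bits; fill with zeros on the left
Result: 00001110111011 (decimal 955)
Equivalent: 3821 >> 2 = 3821 ÷ 2^2 = 955



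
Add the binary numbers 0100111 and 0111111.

Add column by column from the right: bit + bit + carry-in; write the sum mod 2, carry 1 when the sum is 2 or 3.
carry:  1111110
        0100111
+       0111111
---------------
       01100110
(the carry out of the leftmost column, 0, becomes the leading bit)
Decimal check:
  0100111 = 32 + 4 + 2 + 1 = 39
  0111111 = 32 + 16 + 8 + 4 + 2 + 1 = 63
  39 + 63 = 102, and 01100110 = 64 + 32 + 4 + 2 = 102 ✓



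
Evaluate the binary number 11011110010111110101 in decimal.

Sum of powers of 2 for each 1-bit:
2^0 + 2^2 + 2^4 + 2^5 + 2^6 + 2^7 + 2^8 + 2^10 + 2^13 + 2^14 + 2^15 + 2^16 + 2^18 + 2^19
= 1 + 4 + 16 + 32 + 64 + 128 + 256 + 1024 + 8192 + 16384 + 32768 + 65536 + 262144 + 524288
= 910837



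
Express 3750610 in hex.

Using repeated division by 16 (digits 10–15 are A–F):
3750610 ÷ 16 = 234413 remainder 2
234413 ÷ 16 = 14650 remainder 13 (D)
14650 ÷ 16 = 915 remainder 10 (A)
915 ÷ 16 = 57 remainder 3
57 ÷ 16 = 3 remainder 9
3 ÷ 16 = 0 remainder 3
Reading remainders bottom to top: 393AD2



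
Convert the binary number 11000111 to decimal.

Sum of powers of 2 for each 1-bit:
2^0 + 2^1 + 2^2 + 2^6 + 2^7
= 1 + 2 + 4 + 64 + 128
= 199



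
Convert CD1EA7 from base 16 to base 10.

Expand by place value (powers of 16):
Digit values: C = 12, D = 13, E = 14, A = 10
CD1EA7 = 12 × 16^5 + 13 × 16^4 + 1 × 16^3 + 14 × 16^2 + 10 × 16^1 + 7 × 16^0
= 12 × 1048576 + 13 × 65536 + 1 × 4096 + 14 × 256 + 10 × 16 + 7 × 1
= 12582912 + 851968 + 4096 + 3584 + 160 + 7
= 13442727



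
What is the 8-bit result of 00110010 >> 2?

Original: 00110010 (decimal 50)
Shift right by 2 positions
Drop the 2 low bits; fill with zeros on the left
Result: 00001100 (decimal 12)
Equivalent: 50 >> 2 = 50 ÷ 2^2 = 12



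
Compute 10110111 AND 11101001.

AND: 1 only when both bits are 1
  10110111
& 11101001
----------
  10100001
Decimal: 183 & 233 = 161



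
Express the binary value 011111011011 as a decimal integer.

Sum of powers of 2 for each 1-bit:
2^0 + 2^1 + 2^3 + 2^4 + 2^6 + 2^7 + 2^8 + 2^9 + 2^10
= 1 + 2 + 8 + 16 + 64 + 128 + 256 + 512 + 1024
= 2011



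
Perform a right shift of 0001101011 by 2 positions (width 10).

Original: 0001101011 (decimal 107)
Shift right by 2 positions
Drop the 2 low bits; fill with zeros on the left
Result: 0000011010 (decimal 26)
Equivalent: 107 >> 2 = 107 ÷ 2^2 = 26



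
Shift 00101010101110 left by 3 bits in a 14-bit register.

Original: 00101010101110 (decimal 2734)
Shift left by 3 positions
Append 3 zeros on the right and drop the 3 high bits that overflow the 14-bit width
Result: 01010101110000 (decimal 5488)
Equivalent: 2734 << 3 = 2734 × 2^3 = 21872, truncated to 14 bits = 5488



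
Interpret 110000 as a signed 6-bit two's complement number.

Binary: 110000
Sign bit: 1 (negative)
Invert: 001111
Add 1:  010000
Magnitude: 010000 = 16
Value: -16



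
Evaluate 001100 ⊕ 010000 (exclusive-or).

XOR: 1 when bits differ
  001100
^ 010000
--------
  011100
Decimal: 12 ^ 16 = 28



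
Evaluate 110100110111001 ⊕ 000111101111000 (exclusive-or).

XOR: 1 when bits differ
  110100110111001
^ 000111101111000
-----------------
  110011011000001
Decimal: 27065 ^ 3960 = 26305



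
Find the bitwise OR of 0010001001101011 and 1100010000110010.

OR: 1 when either bit is 1
  0010001001101011
| 1100010000110010
------------------
  1110011001111011
Decimal: 8811 | 50226 = 59003



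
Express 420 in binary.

Using repeated division by 2:
420 ÷ 2 = 210 remainder 0
210 ÷ 2 = 105 remainder 0
105 ÷ 2 = 52 remainder 1
52 ÷ 2 = 26 remainder 0
26 ÷ 2 = 13 remainder 0
13 ÷ 2 = 6 remainder 1
6 ÷ 2 = 3 remainder 0
3 ÷ 2 = 1 remainder 1
1 ÷ 2 = 0 remainder 1
Reading remainders bottom to top: 110100100



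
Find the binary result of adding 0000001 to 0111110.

Add column by column from the right: bit + bit + carry-in; write the sum mod 2, carry 1 when the sum is 2 or 3.
carry:  0000000
        0000001
+       0111110
---------------
       00111111
(the carry out of the leftmost column, 0, becomes the leading bit)
Decimal check:
  0000001 = 1
  0111110 = 32 + 16 + 8 + 4 + 2 = 62
  1 + 62 = 63, and 00111111 = 32 + 16 + 8 + 4 + 2 + 1 = 63 ✓



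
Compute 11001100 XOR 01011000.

XOR: 1 when bits differ
  11001100
^ 01011000
----------
  10010100
Decimal: 204 ^ 88 = 148



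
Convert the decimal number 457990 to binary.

Using repeated division by 2:
457990 ÷ 2 = 228995 remainder 0
228995 ÷ 2 = 114497 remainder 1
114497 ÷ 2 = 57248 remainder 1
57248 ÷ 2 = 28624 remainder 0
28624 ÷ 2 = 14312 remainder 0
14312 ÷ 2 = 7156 remainder 0
7156 ÷ 2 = 3578 remainder 0
3578 ÷ 2 = 1789 remainder 0
1789 ÷ 2 = 894 remainder 1
894 ÷ 2 = 447 remainder 0
447 ÷ 2 = 223 remainder 1
223 ÷ 2 = 111 remainder 1
111 ÷ 2 = 55 remainder 1
55 ÷ 2 = 27 remainder 1
27 ÷ 2 = 13 remainder 1
13 ÷ 2 = 6 remainder 1
6 ÷ 2 = 3 remainder 0
3 ÷ 2 = 1 remainder 1
1 ÷ 2 = 0 remainder 1
Reading remainders bottom to top: 1101111110100000110



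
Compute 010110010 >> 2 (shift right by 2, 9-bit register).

Original: 010110010 (decimal 178)
Shift right by 2 positions
Drop the 2 low bits; fill with zeros on the left
Result: 000101100 (decimal 44)
Equivalent: 178 >> 2 = 178 ÷ 2^2 = 44



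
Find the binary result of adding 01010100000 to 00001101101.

Add column by column from the right: bit + bit + carry-in; write the sum mod 2, carry 1 when the sum is 2 or 3.
carry:  00111000000
        01010100000
+       00001101101
-------------------
       001100001101
(the carry out of the leftmost column, 0, becomes the leading bit)
Decimal check:
  01010100000 = 512 + 128 + 32 = 672
  00001101101 = 64 + 32 + 8 + 4 + 1 = 109
  672 + 109 = 781, and 001100001101 = 512 + 256 + 8 + 4 + 1 = 781 ✓



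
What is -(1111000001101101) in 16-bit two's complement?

Original (sign bit 1, negative): 1111000001101101
Step 1 - Invert all bits: 0000111110010010
Step 2 - Add 1: 0000111110010011
Verification: 1111000001101101 + 0000111110010011 = 10000000000000000; discarding the end carry (carry out of the top bit) leaves the 16-bit value 0000000000000000, as required for x + (-x)



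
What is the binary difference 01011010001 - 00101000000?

Method 1 - Direct subtraction (column by column from the right: bit − bit − borrow-in; if negative, add 2 and borrow 1 from the next column):
borrow: 01000000000
        01011010001
-       00101000000
-------------------
        00110010001

Method 2 - Add two's complement:
Two's complement of 00101000000: invert → 11010111111, add 1 → 11011000000
  01011010001
+ 11011000000
-------------
 100110010001  (end carry out of the top bit = 1)
Discarding the end carry: 00110010001
Decimal check:
  01011010001 = 512 + 128 + 64 + 16 + 1 = 721
  00101000000 = 256 + 64 = 320
  721 - 320 = 401, and 00110010001 = 256 + 128 + 16 + 1 = 401 ✓



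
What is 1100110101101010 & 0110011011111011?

AND: 1 only when both bits are 1
  1100110101101010
& 0110011011111011
------------------
  0100010001101010
Decimal: 52586 & 26363 = 17514



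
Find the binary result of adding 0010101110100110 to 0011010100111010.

Add column by column from the right: bit + bit + carry-in; write the sum mod 2, carry 1 when the sum is 2 or 3.
carry:  0111111001111100
        0010101110100110
+       0011010100111010
------------------------
       00110000011100000
(the carry out of the leftmost column, 0, becomes the leading bit)
Decimal check:
  0010101110100110 = 8192 + 2048 + 512 + 256 + 128 + 32 + 4 + 2 = 11174
  0011010100111010 = 8192 + 4096 + 1024 + 256 + 32 + 16 + 8 + 2 = 13626
  11174 + 13626 = 24800, and 00110000011100000 = 16384 + 8192 + 128 + 64 + 32 = 24800 ✓



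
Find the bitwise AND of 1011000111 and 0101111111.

AND: 1 only when both bits are 1
  1011000111
& 0101111111
------------
  0001000111
Decimal: 711 & 383 = 71



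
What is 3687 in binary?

Using repeated division by 2:
3687 ÷ 2 = 1843 remainder 1
1843 ÷ 2 = 921 remainder 1
921 ÷ 2 = 460 remainder 1
460 ÷ 2 = 230 remainder 0
230 ÷ 2 = 115 remainder 0
115 ÷ 2 = 57 remainder 1
57 ÷ 2 = 28 remainder 1
28 ÷ 2 = 14 remainder 0
14 ÷ 2 = 7 remainder 0
7 ÷ 2 = 3 remainder 1
3 ÷ 2 = 1 remainder 1
1 ÷ 2 = 0 remainder 1
Reading remainders bottom to top: 111001100111



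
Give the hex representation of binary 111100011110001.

Group into 4-bit nibbles from right:
  0111 = 7
  1000 = 8
  1111 = F
  0001 = 1
Result: 78F1



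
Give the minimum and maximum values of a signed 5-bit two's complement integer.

For 5-bit two's complement:
Minimum: -2^4 = -16
Maximum: 2^4 - 1 = 15



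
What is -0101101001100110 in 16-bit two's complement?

Original: 0101101001100110
Step 1 - Invert all bits: 1010010110011001
Step 2 - Add 1: 1010010110011010
Verification: 0101101001100110 + 1010010110011010 = 10000000000000000; discarding the end carry (carry out of the top bit) leaves the 16-bit value 0000000000000000, as required for x + (-x)



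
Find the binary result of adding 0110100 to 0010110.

Add column by column from the right: bit + bit + carry-in; write the sum mod 2, carry 1 when the sum is 2 or 3.
carry:  1101000
        0110100
+       0010110
---------------
       01001010
(the carry out of the leftmost column, 0, becomes the leading bit)
Decimal check:
  0110100 = 32 + 16 + 4 = 52
  0010110 = 16 + 4 + 2 = 22
  52 + 22 = 74, and 01001010 = 64 + 8 + 2 = 74 ✓



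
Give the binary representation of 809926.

Using repeated division by 2:
809926 ÷ 2 = 404963 remainder 0
404963 ÷ 2 = 202481 remainder 1
202481 ÷ 2 = 101240 remainder 1
101240 ÷ 2 = 50620 remainder 0
50620 ÷ 2 = 25310 remainder 0
25310 ÷ 2 = 12655 remainder 0
12655 ÷ 2 = 6327 remainder 1
6327 ÷ 2 = 3163 remainder 1
3163 ÷ 2 = 1581 remainder 1
1581 ÷ 2 = 790 remainder 1
790 ÷ 2 = 395 remainder 0
395 ÷ 2 = 197 remainder 1
197 ÷ 2 = 98 remainder 1
98 ÷ 2 = 49 remainder 0
49 ÷ 2 = 24 remainder 1
24 ÷ 2 = 12 remainder 0
12 ÷ 2 = 6 remainder 0
6 ÷ 2 = 3 remainder 0
3 ÷ 2 = 1 remainder 1
1 ÷ 2 = 0 remainder 1
Reading remainders bottom to top: 11000101101111000110



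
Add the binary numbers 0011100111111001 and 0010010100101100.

Add column by column from the right: bit + bit + carry-in; write the sum mod 2, carry 1 when the sum is 2 or 3.
carry:  0100001111110000
        0011100111111001
+       0010010100101100
------------------------
       00101111100100101
(the carry out of the leftmost column, 0, becomes the leading bit)
Decimal check:
  0011100111111001 = 8192 + 4096 + 2048 + 256 + 128 + 64 + 32 + 16 + 8 + 1 = 14841
  0010010100101100 = 8192 + 1024 + 256 + 32 + 8 + 4 = 9516
  14841 + 9516 = 24357, and 00101111100100101 = 16384 + 4096 + 2048 + 1024 + 512 + 256 + 32 + 4 + 1 = 24357 ✓



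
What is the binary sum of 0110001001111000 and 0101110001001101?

Add column by column from the right: bit + bit + carry-in; write the sum mod 2, carry 1 when the sum is 2 or 3.
carry:  1000000011110000
        0110001001111000
+       0101110001001101
------------------------
       01011111011000101
(the carry out of the leftmost column, 0, becomes the leading bit)
Decimal check:
  0110001001111000 = 16384 + 8192 + 512 + 64 + 32 + 16 + 8 = 25208
  0101110001001101 = 16384 + 4096 + 2048 + 1024 + 64 + 8 + 4 + 1 = 23629
  25208 + 23629 = 48837, and 01011111011000101 = 32768 + 8192 + 4096 + 2048 + 1024 + 512 + 128 + 64 + 4 + 1 = 48837 ✓



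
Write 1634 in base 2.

Using repeated division by 2:
1634 ÷ 2 = 817 remainder 0
817 ÷ 2 = 408 remainder 1
408 ÷ 2 = 204 remainder 0
204 ÷ 2 = 102 remainder 0
102 ÷ 2 = 51 remainder 0
51 ÷ 2 = 25 remainder 1
25 ÷ 2 = 12 remainder 1
12 ÷ 2 = 6 remainder 0
6 ÷ 2 = 3 remainder 0
3 ÷ 2 = 1 remainder 1
1 ÷ 2 = 0 remainder 1
Reading remainders bottom to top: 11001100010



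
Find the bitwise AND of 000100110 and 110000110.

AND: 1 only when both bits are 1
  000100110
& 110000110
-----------
  000000110
Decimal: 38 & 390 = 6



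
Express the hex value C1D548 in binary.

Convert each hex digit to 4 bits:
  C = 1100
  1 = 0001
  D = 1101
  5 = 0101
  4 = 0100
  8 = 1000
Concatenate: 110000011101010101001000



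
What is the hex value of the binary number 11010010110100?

Group into 4-bit nibbles from right:
  0011 = 3
  0100 = 4
  1011 = B
  0100 = 4
Result: 34B4



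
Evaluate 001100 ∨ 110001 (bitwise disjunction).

OR: 1 when either bit is 1
  001100
| 110001
--------
  111101
Decimal: 12 | 49 = 61



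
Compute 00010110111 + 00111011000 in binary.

Add column by column from the right: bit + bit + carry-in; write the sum mod 2, carry 1 when the sum is 2 or 3.
carry:  01111100000
        00010110111
+       00111011000
-------------------
       001010001111
(the carry out of the leftmost column, 0, becomes the leading bit)
Decimal check:
  00010110111 = 128 + 32 + 16 + 4 + 2 + 1 = 183
  00111011000 = 256 + 128 + 64 + 16 + 8 = 472
  183 + 472 = 655, and 001010001111 = 512 + 128 + 8 + 4 + 2 + 1 = 655 ✓



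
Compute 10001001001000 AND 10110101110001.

AND: 1 only when both bits are 1
  10001001001000
& 10110101110001
----------------
  10000001000000
Decimal: 8776 & 11633 = 8256



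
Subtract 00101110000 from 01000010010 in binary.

Method 1 - Direct subtraction (column by column from the right: bit − bit − borrow-in; if negative, add 2 and borrow 1 from the next column):
borrow: 01111000000
        01000010010
-       00101110000
-------------------
        00010100010

Method 2 - Add two's complement:
Two's complement of 00101110000: invert → 11010001111, add 1 → 11010010000
  01000010010
+ 11010010000
-------------
 100010100010  (end carry out of the top bit = 1)
Discarding the end carry: 00010100010
Decimal check:
  01000010010 = 512 + 16 + 2 = 530
  00101110000 = 256 + 64 + 32 + 16 = 368
  530 - 368 = 162, and 00010100010 = 128 + 32 + 2 = 162 ✓



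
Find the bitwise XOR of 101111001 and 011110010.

XOR: 1 when bits differ
  101111001
^ 011110010
-----------
  110001011
Decimal: 377 ^ 242 = 395



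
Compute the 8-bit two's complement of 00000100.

Original: 00000100
Step 1 - Invert all bits: 11111011
Step 2 - Add 1: 11111100
Verification: 00000100 + 11111100 = 100000000; discarding the end carry (carry out of the top bit) leaves the 8-bit value 00000000, as required for x + (-x)



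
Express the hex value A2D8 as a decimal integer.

Expand by place value (powers of 16):
Digit values: A = 10, D = 13
A2D8 = 10 × 16^3 + 2 × 16^2 + 13 × 16^1 + 8 × 16^0
= 10 × 4096 + 2 × 256 + 13 × 16 + 8 × 1
= 40960 + 512 + 208 + 8
= 41688



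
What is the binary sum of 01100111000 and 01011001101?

Add column by column from the right: bit + bit + carry-in; write the sum mod 2, carry 1 when the sum is 2 or 3.
carry:  11111110000
        01100111000
+       01011001101
-------------------
       011000000101
(the carry out of the leftmost column, 0, becomes the leading bit)
Decimal check:
  01100111000 = 512 + 256 + 32 + 16 + 8 = 824
  01011001101 = 512 + 128 + 64 + 8 + 4 + 1 = 717
  824 + 717 = 1541, and 011000000101 = 1024 + 512 + 4 + 1 = 1541 ✓



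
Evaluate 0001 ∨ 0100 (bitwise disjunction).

OR: 1 when either bit is 1
  0001
| 0100
------
  0101
Decimal: 1 | 4 = 5



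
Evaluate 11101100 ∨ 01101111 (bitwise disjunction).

OR: 1 when either bit is 1
  11101100
| 01101111
----------
  11101111
Decimal: 236 | 111 = 239



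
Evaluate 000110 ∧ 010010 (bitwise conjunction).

AND: 1 only when both bits are 1
  000110
& 010010
--------
  000010
Decimal: 6 & 18 = 2



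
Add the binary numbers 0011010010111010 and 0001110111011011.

Add column by column from the right: bit + bit + carry-in; write the sum mod 2, carry 1 when the sum is 2 or 3.
carry:  0111101111110100
        0011010010111010
+       0001110111011011
------------------------
       00101001010010101
(the carry out of the leftmost column, 0, becomes the leading bit)
Decimal check:
  0011010010111010 = 8192 + 4096 + 1024 + 128 + 32 + 16 + 8 + 2 = 13498
  0001110111011011 = 4096 + 2048 + 1024 + 256 + 128 + 64 + 16 + 8 + 2 + 1 = 7643
  13498 + 7643 = 21141, and 00101001010010101 = 16384 + 4096 + 512 + 128 + 16 + 4 + 1 = 21141 ✓



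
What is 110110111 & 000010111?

AND: 1 only when both bits are 1
  110110111
& 000010111
-----------
  000010111
Decimal: 439 & 23 = 23



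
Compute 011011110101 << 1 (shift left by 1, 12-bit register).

Original: 011011110101 (decimal 1781)
Shift left by 1 position
Append 1 zero on the right
Result: 110111101010 (decimal 3562)
Equivalent: 1781 << 1 = 1781 × 2^1 = 3562



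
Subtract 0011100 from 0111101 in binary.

Method 1 - Direct subtraction (column by column from the right: bit − bit − borrow-in; if negative, add 2 and borrow 1 from the next column):
borrow: 0000000
        0111101
-       0011100
---------------
        0100001

Method 2 - Add two's complement:
Two's complement of 0011100: invert → 1100011, add 1 → 1100100
  0111101
+ 1100100
---------
 10100001  (end carry out of the top bit = 1)
Discarding the end carry: 0100001
Decimal check:
  0111101 = 32 + 16 + 8 + 4 + 1 = 61
  0011100 = 16 + 8 + 4 = 28
  61 - 28 = 33, and 0100001 = 32 + 1 = 33 ✓



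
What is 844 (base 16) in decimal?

Expand by place value (powers of 16):
844 = 8 × 16^2 + 4 × 16^1 + 4 × 16^0
= 8 × 256 + 4 × 16 + 4 × 1
= 2048 + 64 + 4
= 2116



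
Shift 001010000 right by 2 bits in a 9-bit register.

Original: 001010000 (decimal 80)
Shift right by 2 positions
Drop the 2 low bits; fill with zeros on the left
Result: 000010100 (decimal 20)
Equivalent: 80 >> 2 = 80 ÷ 2^2 = 20



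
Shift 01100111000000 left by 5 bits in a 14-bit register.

Original: 01100111000000 (decimal 6592)
Shift left by 5 positions
Append 5 zeros on the right and drop the 5 high bits that overflow the 14-bit width
Result: 11100000000000 (decimal 14336)
Equivalent: 6592 << 5 = 6592 × 2^5 = 210944, truncated to 14 bits = 14336



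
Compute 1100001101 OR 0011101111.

OR: 1 when either bit is 1
  1100001101
| 0011101111
------------
  1111101111
Decimal: 781 | 239 = 1007



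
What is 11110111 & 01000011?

AND: 1 only when both bits are 1
  11110111
& 01000011
----------
  01000011
Decimal: 247 & 67 = 67



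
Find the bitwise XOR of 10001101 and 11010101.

XOR: 1 when bits differ
  10001101
^ 11010101
----------
  01011000
Decimal: 141 ^ 213 = 88



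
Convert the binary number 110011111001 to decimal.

Sum of powers of 2 for each 1-bit:
2^0 + 2^3 + 2^4 + 2^5 + 2^6 + 2^7 + 2^10 + 2^11
= 1 + 8 + 16 + 32 + 64 + 128 + 1024 + 2048
= 3321



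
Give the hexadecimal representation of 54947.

Using repeated division by 16 (digits 10–15 are A–F):
54947 ÷ 16 = 3434 remainder 3
3434 ÷ 16 = 214 remainder 10 (A)
214 ÷ 16 = 13 remainder 6
13 ÷ 16 = 0 remainder 13 (D)
Reading remainders bottom to top: D6A3



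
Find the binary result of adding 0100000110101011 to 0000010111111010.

Add column by column from the right: bit + bit + carry-in; write the sum mod 2, carry 1 when the sum is 2 or 3.
carry:  0000001111110100
        0100000110101011
+       0000010111111010
------------------------
       00100011110100101
(the carry out of the leftmost column, 0, becomes the leading bit)
Decimal check:
  0100000110101011 = 16384 + 256 + 128 + 32 + 8 + 2 + 1 = 16811
  0000010111111010 = 1024 + 256 + 128 + 64 + 32 + 16 + 8 + 2 = 1530
  16811 + 1530 = 18341, and 00100011110100101 = 16384 + 1024 + 512 + 256 + 128 + 32 + 4 + 1 = 18341 ✓



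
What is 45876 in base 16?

Using repeated division by 16 (digits 10–15 are A–F):
45876 ÷ 16 = 2867 remainder 4
2867 ÷ 16 = 179 remainder 3
179 ÷ 16 = 11 remainder 3
11 ÷ 16 = 0 remainder 11 (B)
Reading remainders bottom to top: B334



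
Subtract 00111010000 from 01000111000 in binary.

Method 1 - Direct subtraction (column by column from the right: bit − bit − borrow-in; if negative, add 2 and borrow 1 from the next column):
borrow: 01110000000
        01000111000
-       00111010000
-------------------
        00001101000

Method 2 - Add two's complement:
Two's complement of 00111010000: invert → 11000101111, add 1 → 11000110000
  01000111000
+ 11000110000
-------------
 100001101000  (end carry out of the top bit = 1)
Discarding the end carry: 00001101000
Decimal check:
  01000111000 = 512 + 32 + 16 + 8 = 568
  00111010000 = 256 + 128 + 64 + 16 = 464
  568 - 464 = 104, and 00001101000 = 64 + 32 + 8 = 104 ✓



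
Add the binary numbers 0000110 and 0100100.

Add column by column from the right: bit + bit + carry-in; write the sum mod 2, carry 1 when the sum is 2 or 3.
carry:  0001000
        0000110
+       0100100
---------------
       00101010
(the carry out of the leftmost column, 0, becomes the leading bit)
Decimal check:
  0000110 = 4 + 2 = 6
  0100100 = 32 + 4 = 36
  6 + 36 = 42, and 00101010 = 32 + 8 + 2 = 42 ✓



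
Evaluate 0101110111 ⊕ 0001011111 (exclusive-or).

XOR: 1 when bits differ
  0101110111
^ 0001011111
------------
  0100101000
Decimal: 375 ^ 95 = 296



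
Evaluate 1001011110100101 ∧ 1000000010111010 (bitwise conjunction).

AND: 1 only when both bits are 1
  1001011110100101
& 1000000010111010
------------------
  1000000010100000
Decimal: 38821 & 32954 = 32928



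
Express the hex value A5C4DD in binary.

Convert each hex digit to 4 bits:
  A = 1010
  5 = 0101
  C = 1100
  4 = 0100
  D = 1101
  D = 1101
Concatenate: 101001011100010011011101



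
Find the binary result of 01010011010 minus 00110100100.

Method 1 - Direct subtraction (column by column from the right: bit − bit − borrow-in; if negative, add 2 and borrow 1 from the next column):
borrow: 01111001000
        01010011010
-       00110100100
-------------------
        00011110110

Method 2 - Add two's complement:
Two's complement of 00110100100: invert → 11001011011, add 1 → 11001011100
  01010011010
+ 11001011100
-------------
 100011110110  (end carry out of the top bit = 1)
Discarding the end carry: 00011110110
Decimal check:
  01010011010 = 512 + 128 + 16 + 8 + 2 = 666
  00110100100 = 256 + 128 + 32 + 4 = 420
  666 - 420 = 246, and 00011110110 = 128 + 64 + 32 + 16 + 4 + 2 = 246 ✓



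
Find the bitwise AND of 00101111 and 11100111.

AND: 1 only when both bits are 1
  00101111
& 11100111
----------
  00100111
Decimal: 47 & 231 = 39



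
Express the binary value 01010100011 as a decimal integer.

Sum of powers of 2 for each 1-bit:
2^0 + 2^1 + 2^5 + 2^7 + 2^9
= 1 + 2 + 32 + 128 + 512
= 675



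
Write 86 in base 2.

Using repeated division by 2:
86 ÷ 2 = 43 remainder 0
43 ÷ 2 = 21 remainder 1
21 ÷ 2 = 10 remainder 1
10 ÷ 2 = 5 remainder 0
5 ÷ 2 = 2 remainder 1
2 ÷ 2 = 1 remainder 0
1 ÷ 2 = 0 remainder 1
Reading remainders bottom to top: 1010110



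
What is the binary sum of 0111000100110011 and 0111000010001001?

Add column by column from the right: bit + bit + carry-in; write the sum mod 2, carry 1 when the sum is 2 or 3.
carry:  1110000000000110
        0111000100110011
+       0111000010001001
------------------------
       01110000110111100
(the carry out of the leftmost column, 0, becomes the leading bit)
Decimal check:
  0111000100110011 = 16384 + 8192 + 4096 + 256 + 32 + 16 + 2 + 1 = 28979
  0111000010001001 = 16384 + 8192 + 4096 + 128 + 8 + 1 = 28809
  28979 + 28809 = 57788, and 01110000110111100 = 32768 + 16384 + 8192 + 256 + 128 + 32 + 16 + 8 + 4 = 57788 ✓



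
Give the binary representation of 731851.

Using repeated division by 2:
731851 ÷ 2 = 365925 remainder 1
365925 ÷ 2 = 182962 remainder 1
182962 ÷ 2 = 91481 remainder 0
91481 ÷ 2 = 45740 remainder 1
45740 ÷ 2 = 22870 remainder 0
22870 ÷ 2 = 11435 remainder 0
11435 ÷ 2 = 5717 remainder 1
5717 ÷ 2 = 2858 remainder 1
2858 ÷ 2 = 1429 remainder 0
1429 ÷ 2 = 714 remainder 1
714 ÷ 2 = 357 remainder 0
357 ÷ 2 = 178 remainder 1
178 ÷ 2 = 89 remainder 0
89 ÷ 2 = 44 remainder 1
44 ÷ 2 = 22 remainder 0
22 ÷ 2 = 11 remainder 0
11 ÷ 2 = 5 remainder 1
5 ÷ 2 = 2 remainder 1
2 ÷ 2 = 1 remainder 0
1 ÷ 2 = 0 remainder 1
Reading remainders bottom to top: 10110010101011001011



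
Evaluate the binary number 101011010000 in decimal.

Sum of powers of 2 for each 1-bit:
2^4 + 2^6 + 2^7 + 2^9 + 2^11
= 16 + 64 + 128 + 512 + 2048
= 2768



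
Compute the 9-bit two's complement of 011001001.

Original: 011001001
Step 1 - Invert all bits: 100110110
Step 2 - Add 1: 100110111
Verification: 011001001 + 100110111 = 1000000000; discarding the end carry (carry out of the top bit) leaves the 9-bit value 000000000, as required for x + (-x)



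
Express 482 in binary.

Using repeated division by 2:
482 ÷ 2 = 241 remainder 0
241 ÷ 2 = 120 remainder 1
120 ÷ 2 = 60 remainder 0
60 ÷ 2 = 30 remainder 0
30 ÷ 2 = 15 remainder 0
15 ÷ 2 = 7 remainder 1
7 ÷ 2 = 3 remainder 1
3 ÷ 2 = 1 remainder 1
1 ÷ 2 = 0 remainder 1
Reading remainders bottom to top: 111100010



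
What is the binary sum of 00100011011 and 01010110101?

Add column by column from the right: bit + bit + carry-in; write the sum mod 2, carry 1 when the sum is 2 or 3.
carry:  00001111110
        00100011011
+       01010110101
-------------------
       001111010000
(the carry out of the leftmost column, 0, becomes the leading bit)
Decimal check:
  00100011011 = 256 + 16 + 8 + 2 + 1 = 283
  01010110101 = 512 + 128 + 32 + 16 + 4 + 1 = 693
  283 + 693 = 976, and 001111010000 = 512 + 256 + 128 + 64 + 16 = 976 ✓



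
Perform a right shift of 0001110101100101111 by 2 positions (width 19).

Original: 0001110101100101111 (decimal 60207)
Shift right by 2 positions
Drop the 2 low bits; fill with zeros on the left
Result: 0000011101011001011 (decimal 15051)
Equivalent: 60207 >> 2 = 60207 ÷ 2^2 = 15051



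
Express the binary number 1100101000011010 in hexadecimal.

Group into 4-bit nibbles from right:
  1100 = C
  1010 = A
  0001 = 1
  1010 = A
Result: CA1A



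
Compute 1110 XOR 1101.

XOR: 1 when bits differ
  1110
^ 1101
------
  0011
Decimal: 14 ^ 13 = 3



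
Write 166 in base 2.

Using repeated division by 2:
166 ÷ 2 = 83 remainder 0
83 ÷ 2 = 41 remainder 1
41 ÷ 2 = 20 remainder 1
20 ÷ 2 = 10 remainder 0
10 ÷ 2 = 5 remainder 0
5 ÷ 2 = 2 remainder 1
2 ÷ 2 = 1 remainder 0
1 ÷ 2 = 0 remainder 1
Reading remainders bottom to top: 10100110



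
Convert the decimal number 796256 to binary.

Using repeated division by 2:
796256 ÷ 2 = 398128 remainder 0
398128 ÷ 2 = 199064 remainder 0
199064 ÷ 2 = 99532 remainder 0
99532 ÷ 2 = 49766 remainder 0
49766 ÷ 2 = 24883 remainder 0
24883 ÷ 2 = 12441 remainder 1
12441 ÷ 2 = 6220 remainder 1
6220 ÷ 2 = 3110 remainder 0
3110 ÷ 2 = 1555 remainder 0
1555 ÷ 2 = 777 remainder 1
777 ÷ 2 = 388 remainder 1
388 ÷ 2 = 194 remainder 0
194 ÷ 2 = 97 remainder 0
97 ÷ 2 = 48 remainder 1
48 ÷ 2 = 24 remainder 0
24 ÷ 2 = 12 remainder 0
12 ÷ 2 = 6 remainder 0
6 ÷ 2 = 3 remainder 0
3 ÷ 2 = 1 remainder 1
1 ÷ 2 = 0 remainder 1
Reading remainders bottom to top: 11000010011001100000



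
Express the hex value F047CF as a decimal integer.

Expand by place value (powers of 16):
Digit values: F = 15, C = 12
F047CF = 15 × 16^5 + 0 × 16^4 + 4 × 16^3 + 7 × 16^2 + 12 × 16^1 + 15 × 16^0
= 15 × 1048576 + 0 × 65536 + 4 × 4096 + 7 × 256 + 12 × 16 + 15 × 1
= 15728640 + 0 + 16384 + 1792 + 192 + 15
= 15747023



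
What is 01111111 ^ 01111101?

XOR: 1 when bits differ
  01111111
^ 01111101
----------
  00000010
Decimal: 127 ^ 125 = 2



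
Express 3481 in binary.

Using repeated division by 2:
3481 ÷ 2 = 1740 remainder 1
1740 ÷ 2 = 870 remainder 0
870 ÷ 2 = 435 remainder 0
435 ÷ 2 = 217 remainder 1
217 ÷ 2 = 108 remainder 1
108 ÷ 2 = 54 remainder 0
54 ÷ 2 = 27 remainder 0
27 ÷ 2 = 13 remainder 1
13 ÷ 2 = 6 remainder 1
6 ÷ 2 = 3 remainder 0
3 ÷ 2 = 1 remainder 1
1 ÷ 2 = 0 remainder 1
Reading remainders bottom to top: 110110011001



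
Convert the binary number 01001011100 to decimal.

Sum of powers of 2 for each 1-bit:
2^2 + 2^3 + 2^4 + 2^6 + 2^9
= 4 + 8 + 16 + 64 + 512
= 604



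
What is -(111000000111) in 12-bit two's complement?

Original (sign bit 1, negative): 111000000111
Step 1 - Invert all bits: 000111111000
Step 2 - Add 1: 000111111001
Verification: 111000000111 + 000111111001 = 1000000000000; discarding the end carry (carry out of the top bit) leaves the 12-bit value 000000000000, as required for x + (-x)



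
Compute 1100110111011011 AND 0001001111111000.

AND: 1 only when both bits are 1
  1100110111011011
& 0001001111111000
------------------
  0000000111011000
Decimal: 52699 & 5112 = 472



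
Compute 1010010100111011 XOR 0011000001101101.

XOR: 1 when bits differ
  1010010100111011
^ 0011000001101101
------------------
  1001010101010110
Decimal: 42299 ^ 12397 = 38230



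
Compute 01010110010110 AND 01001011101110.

AND: 1 only when both bits are 1
  01010110010110
& 01001011101110
----------------
  01000010000110
Decimal: 5526 & 4846 = 4230



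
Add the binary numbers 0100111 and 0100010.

Add column by column from the right: bit + bit + carry-in; write the sum mod 2, carry 1 when the sum is 2 or 3.
carry:  1001100
        0100111
+       0100010
---------------
       01001001
(the carry out of the leftmost column, 0, becomes the leading bit)
Decimal check:
  0100111 = 32 + 4 + 2 + 1 = 39
  0100010 = 32 + 2 = 34
  39 + 34 = 73, and 01001001 = 64 + 8 + 1 = 73 ✓



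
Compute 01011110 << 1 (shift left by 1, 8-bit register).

Original: 01011110 (decimal 94)
Shift left by 1 position
Append 1 zero on the right
Result: 10111100 (decimal 188)
Equivalent: 94 << 1 = 94 × 2^1 = 188



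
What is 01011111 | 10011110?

OR: 1 when either bit is 1
  01011111
| 10011110
----------
  11011111
Decimal: 95 | 158 = 223



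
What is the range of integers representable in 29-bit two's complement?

For 29-bit two's complement:
Minimum: -2^28 = -268435456
Maximum: 2^28 - 1 = 268435455



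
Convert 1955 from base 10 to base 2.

Using repeated division by 2:
1955 ÷ 2 = 977 remainder 1
977 ÷ 2 = 488 remainder 1
488 ÷ 2 = 244 remainder 0
244 ÷ 2 = 122 remainder 0
122 ÷ 2 = 61 remainder 0
61 ÷ 2 = 30 remainder 1
30 ÷ 2 = 15 remainder 0
15 ÷ 2 = 7 remainder 1
7 ÷ 2 = 3 remainder 1
3 ÷ 2 = 1 remainder 1
1 ÷ 2 = 0 remainder 1
Reading remainders bottom to top: 11110100011



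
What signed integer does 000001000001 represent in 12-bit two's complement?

Binary: 000001000001
Sign bit: 0 (non-negative)
Read directly as an unsigned value:
000001000001 = 64 + 1 = 65
Value: 65



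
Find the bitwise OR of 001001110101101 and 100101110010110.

OR: 1 when either bit is 1
  001001110101101
| 100101110010110
-----------------
  101101110111111
Decimal: 5037 | 19350 = 23487



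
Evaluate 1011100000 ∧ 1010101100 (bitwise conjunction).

AND: 1 only when both bits are 1
  1011100000
& 1010101100
------------
  1010100000
Decimal: 736 & 684 = 672



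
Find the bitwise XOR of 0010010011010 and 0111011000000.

XOR: 1 when bits differ
  0010010011010
^ 0111011000000
---------------
  0101001011010
Decimal: 1178 ^ 3776 = 2650



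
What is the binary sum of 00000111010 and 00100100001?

Add column by column from the right: bit + bit + carry-in; write the sum mod 2, carry 1 when the sum is 2 or 3.
carry:  00001000000
        00000111010
+       00100100001
-------------------
       000101011011
(the carry out of the leftmost column, 0, becomes the leading bit)
Decimal check:
  00000111010 = 32 + 16 + 8 + 2 = 58
  00100100001 = 256 + 32 + 1 = 289
  58 + 289 = 347, and 000101011011 = 256 + 64 + 16 + 8 + 2 + 1 = 347 ✓

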